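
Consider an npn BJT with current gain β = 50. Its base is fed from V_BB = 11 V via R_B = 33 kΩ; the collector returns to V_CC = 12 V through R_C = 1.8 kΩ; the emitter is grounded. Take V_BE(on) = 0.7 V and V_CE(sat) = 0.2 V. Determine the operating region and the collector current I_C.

Assume active: I_B = (11 − 0.7)/33 = 0.312 mA, giving I_C = β·I_B = 15.6 mA.
But then V_CE = 12 − 15.6×1.8 = -16.1 V < V_CE(sat) = 0.2 V — impossible in the active region.
So the transistor is saturated. With V_CE = 0.2 V, I_C = (V_CC − 0.2)/R_C = 11.8/1.8 = 6.56 mA.
Check: β·I_B = 15.6 mA > I_C = 6.56 mA, confirming saturation.

saturation; I_C ≈ 6.6 mA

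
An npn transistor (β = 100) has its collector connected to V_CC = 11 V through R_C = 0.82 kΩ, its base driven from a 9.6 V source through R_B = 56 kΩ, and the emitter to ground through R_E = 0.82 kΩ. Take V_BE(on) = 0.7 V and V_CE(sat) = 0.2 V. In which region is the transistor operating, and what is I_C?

Assume active. Base-emitter loop: I_B = (V_BB − V_BE)/(R_B + (β+1)R_E) = (9.6 − 0.7)/(56 + 101×0.82) = 0.0641 mA.
I_C = β·I_B = 100×0.0641 = 6.41 mA.
V_CE = V_CC − I_C·R_C − I_E·R_E = 11 − 6.41×0.82 − 6.48×0.82 = 0.433 V > V_CE(sat), so the active-region assumption holds.

active; I_C ≈ 6.4 mA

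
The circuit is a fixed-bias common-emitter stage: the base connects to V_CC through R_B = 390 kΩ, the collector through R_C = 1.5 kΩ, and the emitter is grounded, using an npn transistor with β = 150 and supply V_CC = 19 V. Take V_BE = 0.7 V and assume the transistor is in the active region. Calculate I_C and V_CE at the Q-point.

Base loop: V_CC = I_B·R_B + V_BE, so I_B = (19 − 0.7)/390 kΩ = 0.0469 mA.
In the active region I_C = β·I_B = 150 × 0.0469 = 7.04 mA.
Collector loop: V_CE = V_CC − I_C·R_C = 19 − 7.04×1.5 = 8.44 V.
Since V_CE = 8.44 V > V_CE(sat) ≈ 0.2 V, the transistor is in the active region as assumed.

I_C ≈ 7 mA, V_CE ≈ 8.4 V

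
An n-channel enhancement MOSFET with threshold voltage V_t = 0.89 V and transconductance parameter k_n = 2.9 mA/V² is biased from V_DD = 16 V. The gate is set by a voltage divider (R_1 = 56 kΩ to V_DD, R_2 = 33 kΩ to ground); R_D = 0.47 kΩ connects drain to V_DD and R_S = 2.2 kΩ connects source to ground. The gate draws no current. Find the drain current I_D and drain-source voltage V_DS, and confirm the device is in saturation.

V_G = V_DD·R_2/(R_1+R_2) = 16×33/89 = 5.93 V.
Assume saturation: I_D = (k_n/2)(V_GS − V_t)² with V_GS = V_G − I_D·R_S = 5.93 − 2.2·I_D.
Substituting gives 7.02·I_D² − 33.2·I_D + 36.9 = 0, with roots I_D = 1.79 or 2.94 mA.
The root I_D = 2.94 mA gives V_GS = -0.534 V ≤ V_t, so take I_D = 1.79 mA.
Then V_GS = 2 V and V_DS = V_DD − I_D(R_D+R_S) = 16 − 1.79×2.67 = 11.2 V.
Saturation requires V_DS ≥ V_GS − V_t = 1.11 V; 11.2 ≥ 1.11 ✓.

I_D ≈ 1.8 mA, V_DS ≈ 11 V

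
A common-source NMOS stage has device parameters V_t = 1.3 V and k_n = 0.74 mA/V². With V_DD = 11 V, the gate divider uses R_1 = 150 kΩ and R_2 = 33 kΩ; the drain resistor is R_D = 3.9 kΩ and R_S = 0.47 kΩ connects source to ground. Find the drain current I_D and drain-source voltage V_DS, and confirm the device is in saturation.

I_D ≈ 0.14 mA, V_DS ≈ 10 V

V_G = V_DD·R_2/(R_1+R_2) = 11×33/183 = 1.98 V.
Assume saturation: I_D = (k_n/2)(V_GS − V_t)² with V_GS = V_G − I_D·R_S = 1.98 − 0.47·I_D.
Substituting gives 0.0817·I_D² − 1.24·I_D + 0.173 = 0, with roots I_D = 0.141 or 15 mA.
The root I_D = 15 mA gives V_GS = -5.07 V ≤ V_t, so take I_D = 0.141 mA.
Then V_GS = 1.92 V and V_DS = V_DD − I_D(R_D+R_S) = 11 − 0.141×4.37 = 10.4 V.
Saturation requires V_DS ≥ V_GS − V_t = 0.617 V; 10.4 ≥ 0.617 ✓.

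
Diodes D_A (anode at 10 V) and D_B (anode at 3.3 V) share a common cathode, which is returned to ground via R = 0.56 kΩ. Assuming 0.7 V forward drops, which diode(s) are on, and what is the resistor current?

Assume both conduct. Then node N would need to be at both 10−0.7 = 9.3 V and 3.3−0.7 = 2.6 V, which is impossible.
Assume only D_A conducts: V_N = 10 − 0.7 = 9.3 V, so I_R = 9.3/0.56 = 16.6 mA.
Check D_B: its anode-to-cathode voltage is 3.3 − 9.3 = -6 V < 0.7 V, so it is off. The assumption is consistent.

Only D_A conducts; I_R ≈ 17 mA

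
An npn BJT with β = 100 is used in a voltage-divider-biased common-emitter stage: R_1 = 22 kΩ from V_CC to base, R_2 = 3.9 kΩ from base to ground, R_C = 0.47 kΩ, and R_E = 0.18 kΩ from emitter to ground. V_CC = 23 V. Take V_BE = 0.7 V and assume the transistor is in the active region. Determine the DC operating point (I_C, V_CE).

I_C ≈ 13 mA, V_CE ≈ 15 V

Thevenize the base divider: V_Th = V_CC·R_2/(R_1+R_2) = 23×3.9/25.9 = 3.46 V, R_Th = R_1‖R_2 = 3.31 kΩ.
Base-emitter loop: V_Th = I_B·R_Th + V_BE + (β+1)I_B·R_E, so I_B = (3.46 − 0.7) / (3.31 + 101×0.18) = 0.129 mA.
I_C = β·I_B = 100×0.129 = 12.9 mA, and I_E = (β+1)I_B = 13 mA.
V_CE = V_CC − I_C·R_C − I_E·R_E = 23 − 12.9×0.47 − 13×0.18 = 14.6 V.
V_CE = 14.6 V > 0.2 V confirms active-region operation.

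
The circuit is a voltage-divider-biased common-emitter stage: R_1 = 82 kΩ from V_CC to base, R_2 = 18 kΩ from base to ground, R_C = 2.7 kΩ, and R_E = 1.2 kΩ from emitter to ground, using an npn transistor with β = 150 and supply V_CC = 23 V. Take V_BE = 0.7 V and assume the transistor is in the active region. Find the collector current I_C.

Thevenize the base divider: V_Th = V_CC·R_2/(R_1+R_2) = 23×18/100 = 4.14 V, R_Th = R_1‖R_2 = 14.8 kΩ.
Base-emitter loop: V_Th = I_B·R_Th + V_BE + (β+1)I_B·R_E, so I_B = (4.14 − 0.7) / (14.8 + 151×1.2) = 0.0176 mA.
I_C = β·I_B = 150×0.0176 = 2.63 mA, and I_E = (β+1)I_B = 2.65 mA.
V_CE = V_CC − I_C·R_C − I_E·R_E = 23 − 2.63×2.7 − 2.65×1.2 = 12.7 V.
V_CE = 12.7 V > 0.2 V confirms active-region operation.

I_C ≈ 2.6 mA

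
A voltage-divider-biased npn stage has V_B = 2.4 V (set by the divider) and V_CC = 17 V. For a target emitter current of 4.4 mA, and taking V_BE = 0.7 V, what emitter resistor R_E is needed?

R_E ≈ 0.39 kΩ

V_E = V_B − V_BE = 2.4 − 0.7 = 1.7 V.
R_E = V_E / I_E = 1.7 / 4.4 = 0.386 kΩ.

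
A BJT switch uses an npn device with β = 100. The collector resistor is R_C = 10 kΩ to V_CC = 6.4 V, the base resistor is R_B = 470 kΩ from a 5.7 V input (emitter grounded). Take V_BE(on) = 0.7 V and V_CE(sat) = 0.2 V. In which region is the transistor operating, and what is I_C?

saturation; I_C ≈ 0.62 mA

Assume active: I_B = (5.7 − 0.7)/470 = 0.0106 mA, giving I_C = β·I_B = 1.06 mA.
But then V_CE = 6.4 − 1.06×10 = -4.24 V < V_CE(sat) = 0.2 V — impossible in the active region.
So the transistor is saturated. With V_CE = 0.2 V, I_C = (V_CC − 0.2)/R_C = 6.2/10 = 0.62 mA.
Check: β·I_B = 1.06 mA > I_C = 0.62 mA, confirming saturation.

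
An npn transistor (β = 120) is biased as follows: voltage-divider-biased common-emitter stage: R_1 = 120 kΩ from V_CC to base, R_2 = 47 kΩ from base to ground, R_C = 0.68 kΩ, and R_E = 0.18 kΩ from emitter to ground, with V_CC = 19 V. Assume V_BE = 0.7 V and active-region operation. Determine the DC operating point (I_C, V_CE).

Thevenize the base divider: V_Th = V_CC·R_2/(R_1+R_2) = 19×47/167 = 5.35 V, R_Th = R_1‖R_2 = 33.8 kΩ.
Base-emitter loop: V_Th = I_B·R_Th + V_BE + (β+1)I_B·R_E, so I_B = (5.35 − 0.7) / (33.8 + 121×0.18) = 0.0837 mA.
I_C = β·I_B = 120×0.0837 = 10 mA, and I_E = (β+1)I_B = 10.1 mA.
V_CE = V_CC − I_C·R_C − I_E·R_E = 19 − 10×0.68 − 10.1×0.18 = 10.4 V.
V_CE = 10.4 V > 0.2 V confirms active-region operation.

I_C ≈ 10 mA, V_CE ≈ 10 V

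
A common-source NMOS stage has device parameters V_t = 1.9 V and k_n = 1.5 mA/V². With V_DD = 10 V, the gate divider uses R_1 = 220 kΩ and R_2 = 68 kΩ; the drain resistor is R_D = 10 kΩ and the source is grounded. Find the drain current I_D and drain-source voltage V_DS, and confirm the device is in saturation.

V_G = V_DD·R_2/(R_1+R_2) = 10×68/288 = 2.36 V. With the source grounded, V_GS = V_G = 2.36 V.
Assume saturation: I_D = (k_n/2)(V_GS − V_t)² = (1.5/2)×(2.36 − 1.9)² = 0.75×0.461² = 0.159 mA.
V_DS = V_DD − I_D·R_D = 10 − 0.159×10 = 8.41 V.
Saturation requires V_DS ≥ V_GS − V_t = 0.461 V; 8.41 ≥ 0.461 ✓.

I_D ≈ 0.16 mA, V_DS ≈ 8.4 V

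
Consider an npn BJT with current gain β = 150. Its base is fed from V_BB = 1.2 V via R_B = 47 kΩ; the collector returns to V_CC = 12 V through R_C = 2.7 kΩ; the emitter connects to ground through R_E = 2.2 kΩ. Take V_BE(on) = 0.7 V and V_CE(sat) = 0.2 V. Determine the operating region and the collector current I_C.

Assume active. Base-emitter loop: I_B = (V_BB − V_BE)/(R_B + (β+1)R_E) = (1.2 − 0.7)/(47 + 151×2.2) = 0.00132 mA.
I_C = β·I_B = 150×0.00132 = 0.198 mA.
V_CE = V_CC − I_C·R_C − I_E·R_E = 12 − 0.198×2.7 − 0.199×2.2 = 11 V > V_CE(sat), so the active-region assumption holds.

active; I_C ≈ 0.2 mA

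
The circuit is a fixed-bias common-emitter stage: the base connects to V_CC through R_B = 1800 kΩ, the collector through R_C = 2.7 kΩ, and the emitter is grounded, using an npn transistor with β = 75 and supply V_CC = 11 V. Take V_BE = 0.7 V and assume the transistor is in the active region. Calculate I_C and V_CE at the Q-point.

Base loop: V_CC = I_B·R_B + V_BE, so I_B = (11 − 0.7)/1800 kΩ = 0.00572 mA.
In the active region I_C = β·I_B = 75 × 0.00572 = 0.429 mA.
Collector loop: V_CE = V_CC − I_C·R_C = 11 − 0.429×2.7 = 9.84 V.
Since V_CE = 9.84 V > V_CE(sat) ≈ 0.2 V, the transistor is in the active region as assumed.

I_C ≈ 0.43 mA, V_CE ≈ 9.8 V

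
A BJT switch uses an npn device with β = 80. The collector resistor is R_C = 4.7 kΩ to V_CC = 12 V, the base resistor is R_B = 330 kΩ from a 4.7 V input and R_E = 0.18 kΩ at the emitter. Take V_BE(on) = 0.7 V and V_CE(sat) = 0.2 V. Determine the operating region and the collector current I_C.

Assume active. Base-emitter loop: I_B = (V_BB − V_BE)/(R_B + (β+1)R_E) = (4.7 − 0.7)/(330 + 81×0.18) = 0.0116 mA.
I_C = β·I_B = 80×0.0116 = 0.929 mA.
V_CE = V_CC − I_C·R_C − I_E·R_E = 12 − 0.929×4.7 − 0.94×0.18 = 7.47 V > V_CE(sat), so the active-region assumption holds.

active; I_C ≈ 0.93 mA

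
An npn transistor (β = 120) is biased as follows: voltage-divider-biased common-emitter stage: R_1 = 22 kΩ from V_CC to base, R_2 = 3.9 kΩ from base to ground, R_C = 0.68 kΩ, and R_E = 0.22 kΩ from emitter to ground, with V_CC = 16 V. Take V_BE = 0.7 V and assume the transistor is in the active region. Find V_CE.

V_CE ≈ 9.8 V

Thevenize the base divider: V_Th = V_CC·R_2/(R_1+R_2) = 16×3.9/25.9 = 2.41 V, R_Th = R_1‖R_2 = 3.31 kΩ.
Base-emitter loop: V_Th = I_B·R_Th + V_BE + (β+1)I_B·R_E, so I_B = (2.41 − 0.7) / (3.31 + 121×0.22) = 0.0571 mA.
I_C = β·I_B = 120×0.0571 = 6.85 mA, and I_E = (β+1)I_B = 6.91 mA.
V_CE = V_CC − I_C·R_C − I_E·R_E = 16 − 6.85×0.68 − 6.91×0.22 = 9.82 V.
V_CE = 9.82 V > 0.2 V confirms active-region operation.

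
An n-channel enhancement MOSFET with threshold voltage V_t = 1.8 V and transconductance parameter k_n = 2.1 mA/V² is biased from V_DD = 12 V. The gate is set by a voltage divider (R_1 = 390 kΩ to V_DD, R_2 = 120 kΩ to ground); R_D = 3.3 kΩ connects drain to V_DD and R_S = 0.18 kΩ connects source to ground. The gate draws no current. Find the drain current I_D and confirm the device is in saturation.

V_G = V_DD·R_2/(R_1+R_2) = 12×120/510 = 2.82 V.
Assume saturation: I_D = (k_n/2)(V_GS − V_t)² with V_GS = V_G − I_D·R_S = 2.82 − 0.18·I_D.
Substituting gives 0.034·I_D² − 1.39·I_D + 1.1 = 0, with roots I_D = 0.809 or 40 mA.
The root I_D = 40 mA gives V_GS = -4.37 V ≤ V_t, so take I_D = 0.809 mA.
Then V_GS = 2.68 V and V_DS = V_DD − I_D(R_D+R_S) = 12 − 0.809×3.48 = 9.18 V.
Saturation requires V_DS ≥ V_GS − V_t = 0.878 V; 9.18 ≥ 0.878 ✓.

I_D ≈ 0.81 mA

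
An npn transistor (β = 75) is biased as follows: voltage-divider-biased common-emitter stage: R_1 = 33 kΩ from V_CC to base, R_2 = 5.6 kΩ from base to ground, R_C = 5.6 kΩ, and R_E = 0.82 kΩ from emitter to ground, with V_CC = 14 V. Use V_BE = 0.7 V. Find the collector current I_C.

Thevenize the base divider: V_Th = V_CC·R_2/(R_1+R_2) = 14×5.6/38.6 = 2.03 V, R_Th = R_1‖R_2 = 4.79 kΩ.
Base-emitter loop: V_Th = I_B·R_Th + V_BE + (β+1)I_B·R_E, so I_B = (2.03 − 0.7) / (4.79 + 76×0.82) = 0.0198 mA.
I_C = β·I_B = 75×0.0198 = 1.49 mA, and I_E = (β+1)I_B = 1.51 mA.
V_CE = V_CC − I_C·R_C − I_E·R_E = 14 − 1.49×5.6 − 1.51×0.82 = 4.43 V.
V_CE = 4.43 V > 0.2 V confirms active-region operation.

I_C ≈ 1.5 mA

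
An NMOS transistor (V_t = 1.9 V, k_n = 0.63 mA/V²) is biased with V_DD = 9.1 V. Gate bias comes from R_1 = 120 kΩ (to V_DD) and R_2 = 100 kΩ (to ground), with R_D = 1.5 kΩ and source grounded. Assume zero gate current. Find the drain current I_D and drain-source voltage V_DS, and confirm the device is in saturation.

I_D ≈ 1.6 mA, V_DS ≈ 6.7 V

V_G = V_DD·R_2/(R_1+R_2) = 9.1×100/220 = 4.14 V. With the source grounded, V_GS = V_G = 4.14 V.
Assume saturation: I_D = (k_n/2)(V_GS − V_t)² = (0.63/2)×(4.14 − 1.9)² = 0.315×2.24² = 1.58 mA.
V_DS = V_DD − I_D·R_D = 9.1 − 1.58×1.5 = 6.74 V.
Saturation requires V_DS ≥ V_GS − V_t = 2.24 V; 6.74 ≥ 2.24 ✓.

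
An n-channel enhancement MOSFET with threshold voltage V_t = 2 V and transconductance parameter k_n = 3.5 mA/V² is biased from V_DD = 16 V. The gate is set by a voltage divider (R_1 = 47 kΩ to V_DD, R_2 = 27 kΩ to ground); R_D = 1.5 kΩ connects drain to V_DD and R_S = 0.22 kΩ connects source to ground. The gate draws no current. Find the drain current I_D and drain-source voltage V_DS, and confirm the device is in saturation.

I_D ≈ 7.8 mA, V_DS ≈ 2.5 V

V_G = V_DD·R_2/(R_1+R_2) = 16×27/74 = 5.84 V.
Assume saturation: I_D = (k_n/2)(V_GS − V_t)² with V_GS = V_G − I_D·R_S = 5.84 − 0.22·I_D.
Substituting gives 0.0847·I_D² − 3.96·I_D + 25.8 = 0, with roots I_D = 7.83 or 38.9 mA.
The root I_D = 38.9 mA gives V_GS = -2.71 V ≤ V_t, so take I_D = 7.83 mA.
Then V_GS = 4.12 V and V_DS = V_DD − I_D(R_D+R_S) = 16 − 7.83×1.72 = 2.53 V.
Saturation requires V_DS ≥ V_GS − V_t = 2.12 V; 2.53 ≥ 2.12 ✓.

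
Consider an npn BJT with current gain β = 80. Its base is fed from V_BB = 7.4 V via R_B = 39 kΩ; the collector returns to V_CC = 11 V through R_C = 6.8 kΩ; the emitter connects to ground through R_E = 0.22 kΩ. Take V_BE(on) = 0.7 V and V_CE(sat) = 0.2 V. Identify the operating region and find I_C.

saturation; I_C ≈ 1.5 mA

Assume active: I_B = (7.4 − 0.7)/(39 + 81×0.22) = 0.118 mA, I_C = β·I_B = 9.43 mA.
Then V_CE = 11 − 9.43×6.8 − 9.55×0.22 = -55.2 V < 0.2 V — the active assumption fails.
Re-solve with V_CE = 0.2 V. KCL at the emitter: V_E/R_E = (V_BB−0.7−V_E)/R_B + (V_CC−0.2−V_E)/R_C, giving V_E = 0.373 V.
I_C = (V_CC − 0.2 − V_E)/R_C = (10.8 − 0.373)/6.8 = 1.53 mA.
Check: I_B = (6.7 − 0.373)/39 = 0.162 mA, and β·I_B = 13 mA > I_C, confirming saturation.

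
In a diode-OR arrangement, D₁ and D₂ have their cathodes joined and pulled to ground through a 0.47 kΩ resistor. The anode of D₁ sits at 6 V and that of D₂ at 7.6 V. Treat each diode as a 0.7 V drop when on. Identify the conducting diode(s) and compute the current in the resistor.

Only D₂ conducts; I_R ≈ 15 mA

Assume both conduct. Then node N would need to be at both 6−0.7 = 5.3 V and 7.6−0.7 = 6.9 V, which is impossible.
Assume only D₂ conducts: V_N = 7.6 − 0.7 = 6.9 V, so I_R = 6.9/0.47 = 14.7 mA.
Check D₁: its anode-to-cathode voltage is 6 − 6.9 = -0.9 V < 0.7 V, so it is off. The assumption is consistent.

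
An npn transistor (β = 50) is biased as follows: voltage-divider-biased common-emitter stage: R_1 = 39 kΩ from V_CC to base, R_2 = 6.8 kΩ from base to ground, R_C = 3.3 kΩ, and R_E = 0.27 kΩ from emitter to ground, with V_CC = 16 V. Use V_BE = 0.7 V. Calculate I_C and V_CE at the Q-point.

Thevenize the base divider: V_Th = V_CC·R_2/(R_1+R_2) = 16×6.8/45.8 = 2.38 V, R_Th = R_1‖R_2 = 5.79 kΩ.
Base-emitter loop: V_Th = I_B·R_Th + V_BE + (β+1)I_B·R_E, so I_B = (2.38 − 0.7) / (5.79 + 51×0.27) = 0.0857 mA.
I_C = β·I_B = 50×0.0857 = 4.28 mA, and I_E = (β+1)I_B = 4.37 mA.
V_CE = V_CC − I_C·R_C − I_E·R_E = 16 − 4.28×3.3 − 4.37×0.27 = 0.687 V.
V_CE = 0.687 V > 0.2 V confirms active-region operation.

I_C ≈ 4.3 mA, V_CE ≈ 0.69 V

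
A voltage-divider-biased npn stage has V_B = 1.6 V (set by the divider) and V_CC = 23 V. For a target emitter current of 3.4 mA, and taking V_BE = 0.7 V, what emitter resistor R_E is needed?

R_E ≈ 0.26 kΩ

V_E = V_B − V_BE = 1.6 − 0.7 = 0.9 V.
R_E = V_E / I_E = 0.9 / 3.4 = 0.265 kΩ.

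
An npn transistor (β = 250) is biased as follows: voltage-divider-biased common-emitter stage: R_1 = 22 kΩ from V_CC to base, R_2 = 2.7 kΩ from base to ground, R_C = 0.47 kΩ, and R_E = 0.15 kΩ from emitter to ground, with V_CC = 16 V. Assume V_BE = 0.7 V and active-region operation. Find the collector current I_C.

I_C ≈ 6.5 mA

Thevenize the base divider: V_Th = V_CC·R_2/(R_1+R_2) = 16×2.7/24.7 = 1.75 V, R_Th = R_1‖R_2 = 2.4 kΩ.
Base-emitter loop: V_Th = I_B·R_Th + V_BE + (β+1)I_B·R_E, so I_B = (1.75 − 0.7) / (2.4 + 251×0.15) = 0.0262 mA.
I_C = β·I_B = 250×0.0262 = 6.55 mA, and I_E = (β+1)I_B = 6.57 mA.
V_CE = V_CC − I_C·R_C − I_E·R_E = 16 − 6.55×0.47 − 6.57×0.15 = 11.9 V.
V_CE = 11.9 V > 0.2 V confirms active-region operation.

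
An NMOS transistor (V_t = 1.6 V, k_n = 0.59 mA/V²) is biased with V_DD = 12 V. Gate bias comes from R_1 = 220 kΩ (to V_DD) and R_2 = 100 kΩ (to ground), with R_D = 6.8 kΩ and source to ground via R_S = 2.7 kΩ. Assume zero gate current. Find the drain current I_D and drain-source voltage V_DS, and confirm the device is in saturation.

V_G = V_DD·R_2/(R_1+R_2) = 12×100/320 = 3.75 V.
Assume saturation: I_D = (k_n/2)(V_GS − V_t)² with V_GS = V_G − I_D·R_S = 3.75 − 2.7·I_D.
Substituting gives 2.15·I_D² − 4.42·I_D + 1.36 = 0, with roots I_D = 0.377 or 1.68 mA.
The root I_D = 1.68 mA gives V_GS = -0.787 V ≤ V_t, so take I_D = 0.377 mA.
Then V_GS = 2.73 V and V_DS = V_DD − I_D(R_D+R_S) = 12 − 0.377×9.5 = 8.41 V.
Saturation requires V_DS ≥ V_GS − V_t = 1.13 V; 8.41 ≥ 1.13 ✓.

I_D ≈ 0.38 mA, V_DS ≈ 8.4 V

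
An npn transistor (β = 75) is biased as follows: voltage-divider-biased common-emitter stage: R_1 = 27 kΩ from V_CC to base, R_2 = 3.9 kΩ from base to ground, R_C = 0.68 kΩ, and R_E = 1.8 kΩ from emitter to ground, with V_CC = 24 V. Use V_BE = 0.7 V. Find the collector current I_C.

I_C ≈ 1.2 mA

Thevenize the base divider: V_Th = V_CC·R_2/(R_1+R_2) = 24×3.9/30.9 = 3.03 V, R_Th = R_1‖R_2 = 3.41 kΩ.
Base-emitter loop: V_Th = I_B·R_Th + V_BE + (β+1)I_B·R_E, so I_B = (3.03 − 0.7) / (3.41 + 76×1.8) = 0.0166 mA.
I_C = β·I_B = 75×0.0166 = 1.25 mA, and I_E = (β+1)I_B = 1.26 mA.
V_CE = V_CC − I_C·R_C − I_E·R_E = 24 − 1.25×0.68 − 1.26×1.8 = 20.9 V.
V_CE = 20.9 V > 0.2 V confirms active-region operation.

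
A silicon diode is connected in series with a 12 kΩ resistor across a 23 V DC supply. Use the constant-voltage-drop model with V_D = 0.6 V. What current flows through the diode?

KVL around the loop: 23 = V_D + I·R = 0.6 + I × 12 kΩ.
So I = (23 − 0.6) / 12 kΩ = 22.4 / 12 = 1.87 mA.

I ≈ 1.9 mA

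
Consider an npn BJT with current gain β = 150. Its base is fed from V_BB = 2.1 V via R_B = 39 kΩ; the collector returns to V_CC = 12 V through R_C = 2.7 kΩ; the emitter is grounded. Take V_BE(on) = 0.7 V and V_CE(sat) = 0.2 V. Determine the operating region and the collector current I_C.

saturation; I_C ≈ 4.4 mA

Assume active: I_B = (2.1 − 0.7)/39 = 0.0359 mA, giving I_C = β·I_B = 5.38 mA.
But then V_CE = 12 − 5.38×2.7 = -2.54 V < V_CE(sat) = 0.2 V — impossible in the active region.
So the transistor is saturated. With V_CE = 0.2 V, I_C = (V_CC − 0.2)/R_C = 11.8/2.7 = 4.37 mA.
Check: β·I_B = 5.38 mA > I_C = 4.37 mA, confirming saturation.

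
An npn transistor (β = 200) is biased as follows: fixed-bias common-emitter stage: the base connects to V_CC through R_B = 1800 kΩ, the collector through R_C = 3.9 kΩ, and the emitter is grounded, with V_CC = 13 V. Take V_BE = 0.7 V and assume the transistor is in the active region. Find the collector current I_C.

I_C ≈ 1.4 mA

Base loop: V_CC = I_B·R_B + V_BE, so I_B = (13 − 0.7)/1800 kΩ = 0.00683 mA.
In the active region I_C = β·I_B = 200 × 0.00683 = 1.37 mA.
Collector loop: V_CE = V_CC − I_C·R_C = 13 − 1.37×3.9 = 7.67 V.
Since V_CE = 7.67 V > V_CE(sat) ≈ 0.2 V, the transistor is in the active region as assumed.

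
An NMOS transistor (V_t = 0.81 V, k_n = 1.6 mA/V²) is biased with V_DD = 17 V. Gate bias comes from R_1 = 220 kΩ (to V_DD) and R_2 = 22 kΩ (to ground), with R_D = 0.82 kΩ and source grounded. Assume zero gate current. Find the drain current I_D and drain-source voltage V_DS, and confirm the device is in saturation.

I_D ≈ 0.43 mA, V_DS ≈ 17 V

V_G = V_DD·R_2/(R_1+R_2) = 17×22/242 = 1.55 V. With the source grounded, V_GS = V_G = 1.55 V.
Assume saturation: I_D = (k_n/2)(V_GS − V_t)² = (1.6/2)×(1.55 − 0.81)² = 0.8×0.735² = 0.433 mA.
V_DS = V_DD − I_D·R_D = 17 − 0.433×0.82 = 16.6 V.
Saturation requires V_DS ≥ V_GS − V_t = 0.735 V; 16.6 ≥ 0.735 ✓.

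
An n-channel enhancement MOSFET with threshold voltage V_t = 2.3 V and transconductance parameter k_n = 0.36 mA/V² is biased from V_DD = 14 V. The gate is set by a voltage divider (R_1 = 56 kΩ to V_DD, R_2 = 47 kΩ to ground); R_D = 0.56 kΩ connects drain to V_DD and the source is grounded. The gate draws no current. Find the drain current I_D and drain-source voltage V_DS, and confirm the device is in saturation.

I_D ≈ 3 mA, V_DS ≈ 12 V

V_G = V_DD·R_2/(R_1+R_2) = 14×47/103 = 6.39 V. With the source grounded, V_GS = V_G = 6.39 V.
Assume saturation: I_D = (k_n/2)(V_GS − V_t)² = (0.36/2)×(6.39 − 2.3)² = 0.18×4.09² = 3.01 mA.
V_DS = V_DD − I_D·R_D = 14 − 3.01×0.56 = 12.3 V.
Saturation requires V_DS ≥ V_GS − V_t = 4.09 V; 12.3 ≥ 4.09 ✓.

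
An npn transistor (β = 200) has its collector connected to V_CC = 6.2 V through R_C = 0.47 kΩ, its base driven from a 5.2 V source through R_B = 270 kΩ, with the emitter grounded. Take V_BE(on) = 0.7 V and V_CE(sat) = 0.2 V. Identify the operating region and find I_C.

active; I_C ≈ 3.3 mA

Assume active. Base-emitter loop: I_B = (V_BB − V_BE)/R_B = (5.2 − 0.7)/270 = 0.0167 mA.
I_C = β·I_B = 200×0.0167 = 3.33 mA.
V_CE = V_CC − I_C·R_C = 6.2 − 3.33×0.47 = 4.63 V > V_CE(sat), so the active-region assumption holds.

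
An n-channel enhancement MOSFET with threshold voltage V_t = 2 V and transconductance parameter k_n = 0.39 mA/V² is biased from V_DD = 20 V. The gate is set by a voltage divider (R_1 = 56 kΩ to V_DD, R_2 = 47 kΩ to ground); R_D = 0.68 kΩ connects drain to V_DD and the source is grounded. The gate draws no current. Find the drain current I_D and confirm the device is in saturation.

V_G = V_DD·R_2/(R_1+R_2) = 20×47/103 = 9.13 V. With the source grounded, V_GS = V_G = 9.13 V.
Assume saturation: I_D = (k_n/2)(V_GS − V_t)² = (0.39/2)×(9.13 − 2)² = 0.195×7.13² = 9.9 mA.
V_DS = V_DD − I_D·R_D = 20 − 9.9×0.68 = 13.3 V.
Saturation requires V_DS ≥ V_GS − V_t = 7.13 V; 13.3 ≥ 7.13 ✓.

I_D ≈ 9.9 mA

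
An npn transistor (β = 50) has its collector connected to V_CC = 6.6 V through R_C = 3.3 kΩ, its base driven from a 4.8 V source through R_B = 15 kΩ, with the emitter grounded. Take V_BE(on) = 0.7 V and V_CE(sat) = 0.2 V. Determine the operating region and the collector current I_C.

Assume active: I_B = (4.8 − 0.7)/15 = 0.273 mA, giving I_C = β·I_B = 13.7 mA.
But then V_CE = 6.6 − 13.7×3.3 = -38.5 V < V_CE(sat) = 0.2 V — impossible in the active region.
So the transistor is saturated. With V_CE = 0.2 V, I_C = (V_CC − 0.2)/R_C = 6.4/3.3 = 1.94 mA.
Check: β·I_B = 13.7 mA > I_C = 1.94 mA, confirming saturation.

saturation; I_C ≈ 1.9 mA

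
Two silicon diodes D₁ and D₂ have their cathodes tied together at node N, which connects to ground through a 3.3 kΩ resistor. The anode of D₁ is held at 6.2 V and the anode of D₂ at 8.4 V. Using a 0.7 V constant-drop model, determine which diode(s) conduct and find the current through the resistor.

Only D₂ conducts; I_R ≈ 2.3 mA

Assume both conduct. Then node N would need to be at both 6.2−0.7 = 5.5 V and 8.4−0.7 = 7.7 V, which is impossible.
Assume only D₂ conducts: V_N = 8.4 − 0.7 = 7.7 V, so I_R = 7.7/3.3 = 2.33 mA.
Check D₁: its anode-to-cathode voltage is 6.2 − 7.7 = -1.5 V < 0.7 V, so it is off. The assumption is consistent.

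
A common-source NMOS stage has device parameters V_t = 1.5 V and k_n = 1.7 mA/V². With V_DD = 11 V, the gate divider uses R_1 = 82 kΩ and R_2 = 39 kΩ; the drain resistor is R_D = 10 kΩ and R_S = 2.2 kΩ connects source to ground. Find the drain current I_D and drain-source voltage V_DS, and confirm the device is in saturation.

I_D ≈ 0.56 mA, V_DS ≈ 4.2 V

V_G = V_DD·R_2/(R_1+R_2) = 11×39/121 = 3.55 V.
Assume saturation: I_D = (k_n/2)(V_GS − V_t)² with V_GS = V_G − I_D·R_S = 3.55 − 2.2·I_D.
Substituting gives 4.11·I_D² − 8.65·I_D + 3.56 = 0, with roots I_D = 0.561 or 1.54 mA.
The root I_D = 1.54 mA gives V_GS = 0.153 V ≤ V_t, so take I_D = 0.561 mA.
Then V_GS = 2.31 V and V_DS = V_DD − I_D(R_D+R_S) = 11 − 0.561×12.2 = 4.16 V.
Saturation requires V_DS ≥ V_GS − V_t = 0.812 V; 4.16 ≥ 0.812 ✓.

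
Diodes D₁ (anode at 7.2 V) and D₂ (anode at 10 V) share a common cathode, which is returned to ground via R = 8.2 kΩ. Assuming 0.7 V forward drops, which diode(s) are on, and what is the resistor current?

Only D₂ conducts; I_R ≈ 1.1 mA

Assume both conduct. Then node N would need to be at both 7.2−0.7 = 6.5 V and 10−0.7 = 9.3 V, which is impossible.
Assume only D₂ conducts: V_N = 10 − 0.7 = 9.3 V, so I_R = 9.3/8.2 = 1.13 mA.
Check D₁: its anode-to-cathode voltage is 7.2 − 9.3 = -2.1 V < 0.7 V, so it is off. The assumption is consistent.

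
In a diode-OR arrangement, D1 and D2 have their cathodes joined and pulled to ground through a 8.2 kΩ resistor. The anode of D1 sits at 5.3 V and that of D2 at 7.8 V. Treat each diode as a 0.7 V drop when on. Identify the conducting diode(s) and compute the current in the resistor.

Only D2 conducts; I_R ≈ 0.87 mA

Assume both conduct. Then node N would need to be at both 5.3−0.7 = 4.6 V and 7.8−0.7 = 7.1 V, which is impossible.
Assume only D2 conducts: V_N = 7.8 − 0.7 = 7.1 V, so I_R = 7.1/8.2 = 0.866 mA.
Check D1: its anode-to-cathode voltage is 5.3 − 7.1 = -1.8 V < 0.7 V, so it is off. The assumption is consistent.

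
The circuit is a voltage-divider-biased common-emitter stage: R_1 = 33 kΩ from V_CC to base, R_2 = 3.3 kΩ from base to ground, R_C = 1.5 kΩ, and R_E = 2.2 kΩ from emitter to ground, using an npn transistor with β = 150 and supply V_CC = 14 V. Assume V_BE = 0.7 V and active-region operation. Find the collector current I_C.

I_C ≈ 0.26 mA

Thevenize the base divider: V_Th = V_CC·R_2/(R_1+R_2) = 14×3.3/36.3 = 1.27 V, R_Th = R_1‖R_2 = 3 kΩ.
Base-emitter loop: V_Th = I_B·R_Th + V_BE + (β+1)I_B·R_E, so I_B = (1.27 − 0.7) / (3 + 151×2.2) = 0.00171 mA.
I_C = β·I_B = 150×0.00171 = 0.256 mA, and I_E = (β+1)I_B = 0.258 mA.
V_CE = V_CC − I_C·R_C − I_E·R_E = 14 − 0.256×1.5 − 0.258×2.2 = 13 V.
V_CE = 13 V > 0.2 V confirms active-region operation.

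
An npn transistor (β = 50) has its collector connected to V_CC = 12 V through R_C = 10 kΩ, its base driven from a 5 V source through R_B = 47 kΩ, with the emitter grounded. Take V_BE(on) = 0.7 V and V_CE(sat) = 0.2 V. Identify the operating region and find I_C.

saturation; I_C ≈ 1.2 mA

Assume active: I_B = (5 − 0.7)/47 = 0.0915 mA, giving I_C = β·I_B = 4.57 mA.
But then V_CE = 12 − 4.57×10 = -33.7 V < V_CE(sat) = 0.2 V — impossible in the active region.
So the transistor is saturated. With V_CE = 0.2 V, I_C = (V_CC − 0.2)/R_C = 11.8/10 = 1.18 mA.
Check: β·I_B = 4.57 mA > I_C = 1.18 mA, confirming saturation.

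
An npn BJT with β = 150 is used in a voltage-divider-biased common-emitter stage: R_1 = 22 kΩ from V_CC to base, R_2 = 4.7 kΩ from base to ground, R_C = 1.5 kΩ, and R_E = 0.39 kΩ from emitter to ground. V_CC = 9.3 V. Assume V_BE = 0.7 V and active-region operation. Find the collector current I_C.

Thevenize the base divider: V_Th = V_CC·R_2/(R_1+R_2) = 9.3×4.7/26.7 = 1.64 V, R_Th = R_1‖R_2 = 3.87 kΩ.
Base-emitter loop: V_Th = I_B·R_Th + V_BE + (β+1)I_B·R_E, so I_B = (1.64 − 0.7) / (3.87 + 151×0.39) = 0.0149 mA.
I_C = β·I_B = 150×0.0149 = 2.24 mA, and I_E = (β+1)I_B = 2.25 mA.
V_CE = V_CC − I_C·R_C − I_E·R_E = 9.3 − 2.24×1.5 − 2.25×0.39 = 5.06 V.
V_CE = 5.06 V > 0.2 V confirms active-region operation.

I_C ≈ 2.2 mA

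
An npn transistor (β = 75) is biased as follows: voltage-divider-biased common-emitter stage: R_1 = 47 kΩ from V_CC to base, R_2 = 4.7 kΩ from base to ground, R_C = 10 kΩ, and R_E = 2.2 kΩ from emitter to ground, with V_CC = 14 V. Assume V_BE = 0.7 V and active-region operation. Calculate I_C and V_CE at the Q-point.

I_C ≈ 0.25 mA, V_CE ≈ 11 V

Thevenize the base divider: V_Th = V_CC·R_2/(R_1+R_2) = 14×4.7/51.7 = 1.27 V, R_Th = R_1‖R_2 = 4.27 kΩ.
Base-emitter loop: V_Th = I_B·R_Th + V_BE + (β+1)I_B·R_E, so I_B = (1.27 − 0.7) / (4.27 + 76×2.2) = 0.00334 mA.
I_C = β·I_B = 75×0.00334 = 0.251 mA, and I_E = (β+1)I_B = 0.254 mA.
V_CE = V_CC − I_C·R_C − I_E·R_E = 14 − 0.251×10 − 0.254×2.2 = 10.9 V.
V_CE = 10.9 V > 0.2 V confirms active-region operation.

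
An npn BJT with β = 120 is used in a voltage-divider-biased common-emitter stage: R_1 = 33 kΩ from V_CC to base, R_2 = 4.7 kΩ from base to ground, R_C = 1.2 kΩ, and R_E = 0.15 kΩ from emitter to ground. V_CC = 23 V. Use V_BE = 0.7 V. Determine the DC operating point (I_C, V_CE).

I_C ≈ 12 mA, V_CE ≈ 7.2 V

Thevenize the base divider: V_Th = V_CC·R_2/(R_1+R_2) = 23×4.7/37.7 = 2.87 V, R_Th = R_1‖R_2 = 4.11 kΩ.
Base-emitter loop: V_Th = I_B·R_Th + V_BE + (β+1)I_B·R_E, so I_B = (2.87 − 0.7) / (4.11 + 121×0.15) = 0.0973 mA.
I_C = β·I_B = 120×0.0973 = 11.7 mA, and I_E = (β+1)I_B = 11.8 mA.
V_CE = V_CC − I_C·R_C − I_E·R_E = 23 − 11.7×1.2 − 11.8×0.15 = 7.21 V.
V_CE = 7.21 V > 0.2 V confirms active-region operation.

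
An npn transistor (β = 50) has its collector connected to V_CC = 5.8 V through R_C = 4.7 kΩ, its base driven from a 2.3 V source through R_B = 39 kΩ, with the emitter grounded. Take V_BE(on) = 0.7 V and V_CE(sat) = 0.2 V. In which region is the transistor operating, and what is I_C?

saturation; I_C ≈ 1.2 mA

Assume active: I_B = (2.3 − 0.7)/39 = 0.041 mA, giving I_C = β·I_B = 2.05 mA.
But then V_CE = 5.8 − 2.05×4.7 = -3.84 V < V_CE(sat) = 0.2 V — impossible in the active region.
So the transistor is saturated. With V_CE = 0.2 V, I_C = (V_CC − 0.2)/R_C = 5.6/4.7 = 1.19 mA.
Check: β·I_B = 2.05 mA > I_C = 1.19 mA, confirming saturation.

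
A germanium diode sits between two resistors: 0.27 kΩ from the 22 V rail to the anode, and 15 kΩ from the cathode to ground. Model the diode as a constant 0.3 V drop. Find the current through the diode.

The two resistors are in series with the diode, so KVL gives 22 = I·0.27 + 0.3 + I·15.
I = (22 − 0.3) / (0.27 + 15) kΩ = 21.7 / 15.3 = 1.42 mA.

I ≈ 1.4 mA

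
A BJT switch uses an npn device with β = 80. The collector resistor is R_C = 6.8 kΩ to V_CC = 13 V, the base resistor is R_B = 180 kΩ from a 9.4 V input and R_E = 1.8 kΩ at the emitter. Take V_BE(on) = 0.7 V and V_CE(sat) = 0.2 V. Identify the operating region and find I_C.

Assume active: I_B = (9.4 − 0.7)/(180 + 81×1.8) = 0.0267 mA, I_C = β·I_B = 2.14 mA.
Then V_CE = 13 − 2.14×6.8 − 2.16×1.8 = -5.42 V < 0.2 V — the active assumption fails.
Re-solve with V_CE = 0.2 V. KCL at the emitter: V_E/R_E = (V_BB−0.7−V_E)/R_B + (V_CC−0.2−V_E)/R_C, giving V_E = 2.73 V.
I_C = (V_CC − 0.2 − V_E)/R_C = (12.8 − 2.73)/6.8 = 1.48 mA.
Check: I_B = (8.7 − 2.73)/180 = 0.0332 mA, and β·I_B = 2.65 mA > I_C, confirming saturation.

saturation; I_C ≈ 1.5 mA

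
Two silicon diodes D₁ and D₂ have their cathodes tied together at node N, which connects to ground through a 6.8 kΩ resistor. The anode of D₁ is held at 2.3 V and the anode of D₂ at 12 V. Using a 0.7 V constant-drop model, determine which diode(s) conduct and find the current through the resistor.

Only D₂ conducts; I_R ≈ 1.7 mA

Assume both conduct. Then node N would need to be at both 2.3−0.7 = 1.6 V and 12−0.7 = 11.3 V, which is impossible.
Assume only D₂ conducts: V_N = 12 − 0.7 = 11.3 V, so I_R = 11.3/6.8 = 1.66 mA.
Check D₁: its anode-to-cathode voltage is 2.3 − 11.3 = -9 V < 0.7 V, so it is off. The assumption is consistent.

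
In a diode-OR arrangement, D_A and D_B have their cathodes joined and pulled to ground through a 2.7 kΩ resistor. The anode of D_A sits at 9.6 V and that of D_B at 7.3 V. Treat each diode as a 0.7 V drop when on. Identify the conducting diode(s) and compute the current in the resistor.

Only D_A conducts; I_R ≈ 3.3 mA

Assume both conduct. Then node N would need to be at both 9.6−0.7 = 8.9 V and 7.3−0.7 = 6.6 V, which is impossible.
Assume only D_A conducts: V_N = 9.6 − 0.7 = 8.9 V, so I_R = 8.9/2.7 = 3.3 mA.
Check D_B: its anode-to-cathode voltage is 7.3 − 8.9 = -1.6 V < 0.7 V, so it is off. The assumption is consistent.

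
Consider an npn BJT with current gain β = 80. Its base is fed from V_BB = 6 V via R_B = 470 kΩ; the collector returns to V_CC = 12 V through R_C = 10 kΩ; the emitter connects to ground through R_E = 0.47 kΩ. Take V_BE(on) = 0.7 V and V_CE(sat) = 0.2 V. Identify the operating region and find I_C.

Assume active. Base-emitter loop: I_B = (V_BB − V_BE)/(R_B + (β+1)R_E) = (6 − 0.7)/(470 + 81×0.47) = 0.0104 mA.
I_C = β·I_B = 80×0.0104 = 0.835 mA.
V_CE = V_CC − I_C·R_C − I_E·R_E = 12 − 0.835×10 − 0.845×0.47 = 3.26 V > V_CE(sat), so the active-region assumption holds.

active; I_C ≈ 0.83 mA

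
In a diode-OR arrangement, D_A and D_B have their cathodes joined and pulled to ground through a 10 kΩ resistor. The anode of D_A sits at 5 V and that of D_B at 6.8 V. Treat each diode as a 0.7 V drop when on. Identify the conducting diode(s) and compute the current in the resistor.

Assume both conduct. Then node N would need to be at both 5−0.7 = 4.3 V and 6.8−0.7 = 6.1 V, which is impossible.
Assume only D_B conducts: V_N = 6.8 − 0.7 = 6.1 V, so I_R = 6.1/10 = 0.61 mA.
Check D_A: its anode-to-cathode voltage is 5 − 6.1 = -1.1 V < 0.7 V, so it is off. The assumption is consistent.

Only D_B conducts; I_R ≈ 0.61 mA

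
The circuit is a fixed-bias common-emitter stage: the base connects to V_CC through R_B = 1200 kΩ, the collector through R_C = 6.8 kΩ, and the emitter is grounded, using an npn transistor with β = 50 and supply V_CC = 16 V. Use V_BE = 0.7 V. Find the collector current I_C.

I_C ≈ 0.64 mA

Base loop: V_CC = I_B·R_B + V_BE, so I_B = (16 − 0.7)/1200 kΩ = 0.0128 mA.
In the active region I_C = β·I_B = 50 × 0.0128 = 0.638 mA.
Collector loop: V_CE = V_CC − I_C·R_C = 16 − 0.638×6.8 = 11.7 V.
Since V_CE = 11.7 V > V_CE(sat) ≈ 0.2 V, the transistor is in the active region as assumed.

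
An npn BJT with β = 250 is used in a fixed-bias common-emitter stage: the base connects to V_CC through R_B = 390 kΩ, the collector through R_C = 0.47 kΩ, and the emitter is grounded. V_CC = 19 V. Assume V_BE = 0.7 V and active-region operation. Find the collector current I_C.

Base loop: V_CC = I_B·R_B + V_BE, so I_B = (19 − 0.7)/390 kΩ = 0.0469 mA.
In the active region I_C = β·I_B = 250 × 0.0469 = 11.7 mA.
Collector loop: V_CE = V_CC − I_C·R_C = 19 − 11.7×0.47 = 13.5 V.
Since V_CE = 13.5 V > V_CE(sat) ≈ 0.2 V, the transistor is in the active region as assumed.

I_C ≈ 12 mA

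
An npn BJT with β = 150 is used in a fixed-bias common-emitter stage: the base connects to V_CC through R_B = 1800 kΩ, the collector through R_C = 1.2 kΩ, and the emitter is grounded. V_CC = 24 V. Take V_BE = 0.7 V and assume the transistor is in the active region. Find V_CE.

V_CE ≈ 22 V

Base loop: V_CC = I_B·R_B + V_BE, so I_B = (24 − 0.7)/1800 kΩ = 0.0129 mA.
In the active region I_C = β·I_B = 150 × 0.0129 = 1.94 mA.
Collector loop: V_CE = V_CC − I_C·R_C = 24 − 1.94×1.2 = 21.7 V.
Since V_CE = 21.7 V > V_CE(sat) ≈ 0.2 V, the transistor is in the active region as assumed.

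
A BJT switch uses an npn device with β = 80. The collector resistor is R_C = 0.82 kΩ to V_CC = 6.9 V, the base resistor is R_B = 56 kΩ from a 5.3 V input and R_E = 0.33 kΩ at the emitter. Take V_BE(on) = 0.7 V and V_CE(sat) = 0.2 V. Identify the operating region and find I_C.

Assume active. Base-emitter loop: I_B = (V_BB − V_BE)/(R_B + (β+1)R_E) = (5.3 − 0.7)/(56 + 81×0.33) = 0.0556 mA.
I_C = β·I_B = 80×0.0556 = 4.45 mA.
V_CE = V_CC − I_C·R_C − I_E·R_E = 6.9 − 4.45×0.82 − 4.5×0.33 = 1.77 V > V_CE(sat), so the active-region assumption holds.

active; I_C ≈ 4.4 mA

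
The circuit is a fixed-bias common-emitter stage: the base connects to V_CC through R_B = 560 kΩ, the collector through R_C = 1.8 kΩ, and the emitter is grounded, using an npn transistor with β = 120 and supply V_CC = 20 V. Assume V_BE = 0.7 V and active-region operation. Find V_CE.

V_CE ≈ 13 V

Base loop: V_CC = I_B·R_B + V_BE, so I_B = (20 − 0.7)/560 kΩ = 0.0345 mA.
In the active region I_C = β·I_B = 120 × 0.0345 = 4.14 mA.
Collector loop: V_CE = V_CC − I_C·R_C = 20 − 4.14×1.8 = 12.6 V.
Since V_CE = 12.6 V > V_CE(sat) ≈ 0.2 V, the transistor is in the active region as assumed.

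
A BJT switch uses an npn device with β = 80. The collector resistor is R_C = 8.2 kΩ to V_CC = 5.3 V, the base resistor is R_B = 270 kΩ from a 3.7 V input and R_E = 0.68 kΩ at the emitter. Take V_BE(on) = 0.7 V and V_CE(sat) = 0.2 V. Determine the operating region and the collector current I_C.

Assume active: I_B = (3.7 − 0.7)/(270 + 81×0.68) = 0.00923 mA, I_C = β·I_B = 0.738 mA.
Then V_CE = 5.3 − 0.738×8.2 − 0.748×0.68 = -1.26 V < 0.2 V — the active assumption fails.
Re-solve with V_CE = 0.2 V. KCL at the emitter: V_E/R_E = (V_BB−0.7−V_E)/R_B + (V_CC−0.2−V_E)/R_C, giving V_E = 0.397 V.
I_C = (V_CC − 0.2 − V_E)/R_C = (5.1 − 0.397)/8.2 = 0.574 mA.
Check: I_B = (3 − 0.397)/270 = 0.00964 mA, and β·I_B = 0.771 mA > I_C, confirming saturation.

saturation; I_C ≈ 0.57 mA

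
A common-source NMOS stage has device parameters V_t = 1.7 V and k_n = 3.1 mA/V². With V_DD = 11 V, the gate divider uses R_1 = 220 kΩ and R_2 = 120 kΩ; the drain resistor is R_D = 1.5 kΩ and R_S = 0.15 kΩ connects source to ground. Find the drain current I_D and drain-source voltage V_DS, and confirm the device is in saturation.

I_D ≈ 3.9 mA, V_DS ≈ 4.5 V

V_G = V_DD·R_2/(R_1+R_2) = 11×120/340 = 3.88 V.
Assume saturation: I_D = (k_n/2)(V_GS − V_t)² with V_GS = V_G − I_D·R_S = 3.88 − 0.15·I_D.
Substituting gives 0.0349·I_D² − 2.01·I_D + 7.38 = 0, with roots I_D = 3.93 or 53.8 mA.
The root I_D = 53.8 mA gives V_GS = -4.19 V ≤ V_t, so take I_D = 3.93 mA.
Then V_GS = 3.29 V and V_DS = V_DD − I_D(R_D+R_S) = 11 − 3.93×1.65 = 4.51 V.
Saturation requires V_DS ≥ V_GS − V_t = 1.59 V; 4.51 ≥ 1.59 ✓.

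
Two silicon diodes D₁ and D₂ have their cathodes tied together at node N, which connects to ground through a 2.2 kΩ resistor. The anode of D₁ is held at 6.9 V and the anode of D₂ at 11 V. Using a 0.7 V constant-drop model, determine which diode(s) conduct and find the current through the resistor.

Only D₂ conducts; I_R ≈ 4.7 mA

Assume both conduct. Then node N would need to be at both 6.9−0.7 = 6.2 V and 11−0.7 = 10.3 V, which is impossible.
Assume only D₂ conducts: V_N = 11 − 0.7 = 10.3 V, so I_R = 10.3/2.2 = 4.68 mA.
Check D₁: its anode-to-cathode voltage is 6.9 − 10.3 = -3.4 V < 0.7 V, so it is off. The assumption is consistent.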